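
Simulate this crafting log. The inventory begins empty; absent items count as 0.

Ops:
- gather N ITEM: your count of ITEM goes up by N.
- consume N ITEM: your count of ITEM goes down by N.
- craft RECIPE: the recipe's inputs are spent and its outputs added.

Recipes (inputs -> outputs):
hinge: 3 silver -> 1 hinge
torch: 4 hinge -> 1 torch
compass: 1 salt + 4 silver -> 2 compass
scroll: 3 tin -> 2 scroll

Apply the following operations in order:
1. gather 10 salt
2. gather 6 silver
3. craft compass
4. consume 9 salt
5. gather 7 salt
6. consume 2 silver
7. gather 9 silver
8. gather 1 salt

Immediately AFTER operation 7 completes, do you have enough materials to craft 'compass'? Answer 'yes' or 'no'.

Answer: yes

Derivation:
After 1 (gather 10 salt): salt=10
After 2 (gather 6 silver): salt=10 silver=6
After 3 (craft compass): compass=2 salt=9 silver=2
After 4 (consume 9 salt): compass=2 silver=2
After 5 (gather 7 salt): compass=2 salt=7 silver=2
After 6 (consume 2 silver): compass=2 salt=7
After 7 (gather 9 silver): compass=2 salt=7 silver=9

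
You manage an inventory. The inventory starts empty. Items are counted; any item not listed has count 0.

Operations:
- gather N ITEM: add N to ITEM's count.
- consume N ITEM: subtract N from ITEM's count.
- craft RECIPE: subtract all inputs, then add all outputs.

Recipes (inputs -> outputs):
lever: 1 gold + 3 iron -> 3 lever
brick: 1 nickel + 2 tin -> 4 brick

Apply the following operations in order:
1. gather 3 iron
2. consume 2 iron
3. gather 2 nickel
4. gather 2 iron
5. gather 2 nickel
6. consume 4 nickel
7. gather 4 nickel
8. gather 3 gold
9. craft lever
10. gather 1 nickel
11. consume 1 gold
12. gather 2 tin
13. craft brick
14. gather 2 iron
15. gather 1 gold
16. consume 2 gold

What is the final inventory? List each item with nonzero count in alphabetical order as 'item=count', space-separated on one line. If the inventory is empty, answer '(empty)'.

After 1 (gather 3 iron): iron=3
After 2 (consume 2 iron): iron=1
After 3 (gather 2 nickel): iron=1 nickel=2
After 4 (gather 2 iron): iron=3 nickel=2
After 5 (gather 2 nickel): iron=3 nickel=4
After 6 (consume 4 nickel): iron=3
After 7 (gather 4 nickel): iron=3 nickel=4
After 8 (gather 3 gold): gold=3 iron=3 nickel=4
After 9 (craft lever): gold=2 lever=3 nickel=4
After 10 (gather 1 nickel): gold=2 lever=3 nickel=5
After 11 (consume 1 gold): gold=1 lever=3 nickel=5
After 12 (gather 2 tin): gold=1 lever=3 nickel=5 tin=2
After 13 (craft brick): brick=4 gold=1 lever=3 nickel=4
After 14 (gather 2 iron): brick=4 gold=1 iron=2 lever=3 nickel=4
After 15 (gather 1 gold): brick=4 gold=2 iron=2 lever=3 nickel=4
After 16 (consume 2 gold): brick=4 iron=2 lever=3 nickel=4

Answer: brick=4 iron=2 lever=3 nickel=4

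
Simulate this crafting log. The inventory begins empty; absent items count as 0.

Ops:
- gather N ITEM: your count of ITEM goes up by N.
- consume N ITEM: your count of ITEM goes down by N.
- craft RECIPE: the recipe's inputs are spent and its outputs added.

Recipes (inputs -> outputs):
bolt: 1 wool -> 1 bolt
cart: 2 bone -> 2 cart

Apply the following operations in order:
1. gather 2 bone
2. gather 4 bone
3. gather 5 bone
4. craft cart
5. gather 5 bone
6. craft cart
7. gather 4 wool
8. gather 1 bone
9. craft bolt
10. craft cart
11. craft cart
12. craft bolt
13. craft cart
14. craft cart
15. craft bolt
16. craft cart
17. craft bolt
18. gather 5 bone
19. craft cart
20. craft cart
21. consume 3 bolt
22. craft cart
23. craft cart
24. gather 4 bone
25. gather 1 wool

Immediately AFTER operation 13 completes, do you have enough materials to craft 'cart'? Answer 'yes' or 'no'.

After 1 (gather 2 bone): bone=2
After 2 (gather 4 bone): bone=6
After 3 (gather 5 bone): bone=11
After 4 (craft cart): bone=9 cart=2
After 5 (gather 5 bone): bone=14 cart=2
After 6 (craft cart): bone=12 cart=4
After 7 (gather 4 wool): bone=12 cart=4 wool=4
After 8 (gather 1 bone): bone=13 cart=4 wool=4
After 9 (craft bolt): bolt=1 bone=13 cart=4 wool=3
After 10 (craft cart): bolt=1 bone=11 cart=6 wool=3
After 11 (craft cart): bolt=1 bone=9 cart=8 wool=3
After 12 (craft bolt): bolt=2 bone=9 cart=8 wool=2
After 13 (craft cart): bolt=2 bone=7 cart=10 wool=2

Answer: yes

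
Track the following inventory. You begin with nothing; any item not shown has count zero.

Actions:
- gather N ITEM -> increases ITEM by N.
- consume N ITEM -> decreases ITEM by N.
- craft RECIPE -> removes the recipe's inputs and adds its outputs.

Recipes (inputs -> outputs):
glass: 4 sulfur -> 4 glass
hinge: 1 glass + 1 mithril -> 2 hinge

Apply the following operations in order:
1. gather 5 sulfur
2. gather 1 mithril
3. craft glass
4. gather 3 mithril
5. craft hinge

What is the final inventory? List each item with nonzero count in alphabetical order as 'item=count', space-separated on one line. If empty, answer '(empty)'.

Answer: glass=3 hinge=2 mithril=3 sulfur=1

Derivation:
After 1 (gather 5 sulfur): sulfur=5
After 2 (gather 1 mithril): mithril=1 sulfur=5
After 3 (craft glass): glass=4 mithril=1 sulfur=1
After 4 (gather 3 mithril): glass=4 mithril=4 sulfur=1
After 5 (craft hinge): glass=3 hinge=2 mithril=3 sulfur=1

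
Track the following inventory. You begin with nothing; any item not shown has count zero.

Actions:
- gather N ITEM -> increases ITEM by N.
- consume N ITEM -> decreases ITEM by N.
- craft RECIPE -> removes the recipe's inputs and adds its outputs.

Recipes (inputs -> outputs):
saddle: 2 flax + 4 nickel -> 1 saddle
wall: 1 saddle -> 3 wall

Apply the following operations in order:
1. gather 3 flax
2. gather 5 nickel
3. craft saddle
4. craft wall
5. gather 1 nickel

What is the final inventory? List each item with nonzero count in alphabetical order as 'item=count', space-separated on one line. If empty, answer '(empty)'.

After 1 (gather 3 flax): flax=3
After 2 (gather 5 nickel): flax=3 nickel=5
After 3 (craft saddle): flax=1 nickel=1 saddle=1
After 4 (craft wall): flax=1 nickel=1 wall=3
After 5 (gather 1 nickel): flax=1 nickel=2 wall=3

Answer: flax=1 nickel=2 wall=3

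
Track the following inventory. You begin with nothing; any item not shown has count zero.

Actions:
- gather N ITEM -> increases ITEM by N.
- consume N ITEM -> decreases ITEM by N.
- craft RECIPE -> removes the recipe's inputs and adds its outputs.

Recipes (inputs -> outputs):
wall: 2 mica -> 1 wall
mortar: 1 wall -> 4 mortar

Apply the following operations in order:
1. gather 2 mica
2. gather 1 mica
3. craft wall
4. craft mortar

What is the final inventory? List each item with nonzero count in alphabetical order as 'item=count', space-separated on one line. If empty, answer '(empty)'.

Answer: mica=1 mortar=4

Derivation:
After 1 (gather 2 mica): mica=2
After 2 (gather 1 mica): mica=3
After 3 (craft wall): mica=1 wall=1
After 4 (craft mortar): mica=1 mortar=4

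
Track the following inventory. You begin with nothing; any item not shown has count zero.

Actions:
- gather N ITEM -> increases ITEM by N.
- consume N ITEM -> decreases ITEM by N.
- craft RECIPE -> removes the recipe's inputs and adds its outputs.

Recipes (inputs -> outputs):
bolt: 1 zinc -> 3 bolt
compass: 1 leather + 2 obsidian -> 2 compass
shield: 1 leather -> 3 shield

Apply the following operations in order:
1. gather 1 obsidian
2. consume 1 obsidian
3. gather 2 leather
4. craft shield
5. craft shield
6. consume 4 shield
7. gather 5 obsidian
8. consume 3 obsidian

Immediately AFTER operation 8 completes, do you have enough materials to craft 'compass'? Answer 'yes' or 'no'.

Answer: no

Derivation:
After 1 (gather 1 obsidian): obsidian=1
After 2 (consume 1 obsidian): (empty)
After 3 (gather 2 leather): leather=2
After 4 (craft shield): leather=1 shield=3
After 5 (craft shield): shield=6
After 6 (consume 4 shield): shield=2
After 7 (gather 5 obsidian): obsidian=5 shield=2
After 8 (consume 3 obsidian): obsidian=2 shield=2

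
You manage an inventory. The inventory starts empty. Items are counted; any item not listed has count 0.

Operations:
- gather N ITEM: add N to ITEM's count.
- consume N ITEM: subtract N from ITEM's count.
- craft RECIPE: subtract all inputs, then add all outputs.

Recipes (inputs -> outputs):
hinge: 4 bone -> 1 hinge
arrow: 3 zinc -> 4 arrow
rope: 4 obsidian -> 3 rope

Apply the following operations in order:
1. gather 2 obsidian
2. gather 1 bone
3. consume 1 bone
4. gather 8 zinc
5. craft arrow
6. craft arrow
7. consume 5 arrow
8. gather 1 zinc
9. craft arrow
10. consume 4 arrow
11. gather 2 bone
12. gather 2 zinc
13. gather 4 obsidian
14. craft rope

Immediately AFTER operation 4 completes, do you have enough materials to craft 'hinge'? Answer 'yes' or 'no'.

Answer: no

Derivation:
After 1 (gather 2 obsidian): obsidian=2
After 2 (gather 1 bone): bone=1 obsidian=2
After 3 (consume 1 bone): obsidian=2
After 4 (gather 8 zinc): obsidian=2 zinc=8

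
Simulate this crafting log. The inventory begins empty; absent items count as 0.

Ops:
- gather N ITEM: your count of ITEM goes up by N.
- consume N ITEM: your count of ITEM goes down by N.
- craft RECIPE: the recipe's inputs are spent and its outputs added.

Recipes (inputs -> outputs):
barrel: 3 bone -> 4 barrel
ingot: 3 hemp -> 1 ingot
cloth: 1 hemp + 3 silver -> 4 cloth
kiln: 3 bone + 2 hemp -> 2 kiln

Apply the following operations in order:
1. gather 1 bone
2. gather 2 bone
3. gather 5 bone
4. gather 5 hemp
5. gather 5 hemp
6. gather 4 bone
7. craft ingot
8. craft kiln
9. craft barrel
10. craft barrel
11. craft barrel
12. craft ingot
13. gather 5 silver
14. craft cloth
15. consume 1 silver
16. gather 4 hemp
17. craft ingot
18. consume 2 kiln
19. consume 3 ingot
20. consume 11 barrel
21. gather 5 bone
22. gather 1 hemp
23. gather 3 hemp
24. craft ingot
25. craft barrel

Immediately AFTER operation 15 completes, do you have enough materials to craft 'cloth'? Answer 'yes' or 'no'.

Answer: no

Derivation:
After 1 (gather 1 bone): bone=1
After 2 (gather 2 bone): bone=3
After 3 (gather 5 bone): bone=8
After 4 (gather 5 hemp): bone=8 hemp=5
After 5 (gather 5 hemp): bone=8 hemp=10
After 6 (gather 4 bone): bone=12 hemp=10
After 7 (craft ingot): bone=12 hemp=7 ingot=1
After 8 (craft kiln): bone=9 hemp=5 ingot=1 kiln=2
After 9 (craft barrel): barrel=4 bone=6 hemp=5 ingot=1 kiln=2
After 10 (craft barrel): barrel=8 bone=3 hemp=5 ingot=1 kiln=2
After 11 (craft barrel): barrel=12 hemp=5 ingot=1 kiln=2
After 12 (craft ingot): barrel=12 hemp=2 ingot=2 kiln=2
After 13 (gather 5 silver): barrel=12 hemp=2 ingot=2 kiln=2 silver=5
After 14 (craft cloth): barrel=12 cloth=4 hemp=1 ingot=2 kiln=2 silver=2
After 15 (consume 1 silver): barrel=12 cloth=4 hemp=1 ingot=2 kiln=2 silver=1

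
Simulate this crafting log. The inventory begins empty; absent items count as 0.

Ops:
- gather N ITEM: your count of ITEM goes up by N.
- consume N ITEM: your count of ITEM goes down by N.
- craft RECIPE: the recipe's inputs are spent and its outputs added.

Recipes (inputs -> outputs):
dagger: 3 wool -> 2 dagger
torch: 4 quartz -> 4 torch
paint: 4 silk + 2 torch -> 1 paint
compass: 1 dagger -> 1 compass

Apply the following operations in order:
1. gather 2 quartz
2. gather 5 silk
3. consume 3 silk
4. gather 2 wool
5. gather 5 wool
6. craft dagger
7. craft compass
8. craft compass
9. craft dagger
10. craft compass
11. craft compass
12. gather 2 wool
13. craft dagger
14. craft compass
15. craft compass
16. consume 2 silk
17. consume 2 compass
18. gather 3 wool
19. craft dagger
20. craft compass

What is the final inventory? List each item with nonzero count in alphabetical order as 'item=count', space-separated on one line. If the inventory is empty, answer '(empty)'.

Answer: compass=5 dagger=1 quartz=2

Derivation:
After 1 (gather 2 quartz): quartz=2
After 2 (gather 5 silk): quartz=2 silk=5
After 3 (consume 3 silk): quartz=2 silk=2
After 4 (gather 2 wool): quartz=2 silk=2 wool=2
After 5 (gather 5 wool): quartz=2 silk=2 wool=7
After 6 (craft dagger): dagger=2 quartz=2 silk=2 wool=4
After 7 (craft compass): compass=1 dagger=1 quartz=2 silk=2 wool=4
After 8 (craft compass): compass=2 quartz=2 silk=2 wool=4
After 9 (craft dagger): compass=2 dagger=2 quartz=2 silk=2 wool=1
After 10 (craft compass): compass=3 dagger=1 quartz=2 silk=2 wool=1
After 11 (craft compass): compass=4 quartz=2 silk=2 wool=1
After 12 (gather 2 wool): compass=4 quartz=2 silk=2 wool=3
After 13 (craft dagger): compass=4 dagger=2 quartz=2 silk=2
After 14 (craft compass): compass=5 dagger=1 quartz=2 silk=2
After 15 (craft compass): compass=6 quartz=2 silk=2
After 16 (consume 2 silk): compass=6 quartz=2
After 17 (consume 2 compass): compass=4 quartz=2
After 18 (gather 3 wool): compass=4 quartz=2 wool=3
After 19 (craft dagger): compass=4 dagger=2 quartz=2
After 20 (craft compass): compass=5 dagger=1 quartz=2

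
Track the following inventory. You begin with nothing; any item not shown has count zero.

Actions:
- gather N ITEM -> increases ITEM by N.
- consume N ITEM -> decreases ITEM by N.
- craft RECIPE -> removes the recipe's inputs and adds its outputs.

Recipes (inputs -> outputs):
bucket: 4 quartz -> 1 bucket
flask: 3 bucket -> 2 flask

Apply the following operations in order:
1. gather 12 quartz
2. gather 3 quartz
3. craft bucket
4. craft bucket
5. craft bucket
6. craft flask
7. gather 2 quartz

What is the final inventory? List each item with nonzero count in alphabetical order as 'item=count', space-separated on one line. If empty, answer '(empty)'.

After 1 (gather 12 quartz): quartz=12
After 2 (gather 3 quartz): quartz=15
After 3 (craft bucket): bucket=1 quartz=11
After 4 (craft bucket): bucket=2 quartz=7
After 5 (craft bucket): bucket=3 quartz=3
After 6 (craft flask): flask=2 quartz=3
After 7 (gather 2 quartz): flask=2 quartz=5

Answer: flask=2 quartz=5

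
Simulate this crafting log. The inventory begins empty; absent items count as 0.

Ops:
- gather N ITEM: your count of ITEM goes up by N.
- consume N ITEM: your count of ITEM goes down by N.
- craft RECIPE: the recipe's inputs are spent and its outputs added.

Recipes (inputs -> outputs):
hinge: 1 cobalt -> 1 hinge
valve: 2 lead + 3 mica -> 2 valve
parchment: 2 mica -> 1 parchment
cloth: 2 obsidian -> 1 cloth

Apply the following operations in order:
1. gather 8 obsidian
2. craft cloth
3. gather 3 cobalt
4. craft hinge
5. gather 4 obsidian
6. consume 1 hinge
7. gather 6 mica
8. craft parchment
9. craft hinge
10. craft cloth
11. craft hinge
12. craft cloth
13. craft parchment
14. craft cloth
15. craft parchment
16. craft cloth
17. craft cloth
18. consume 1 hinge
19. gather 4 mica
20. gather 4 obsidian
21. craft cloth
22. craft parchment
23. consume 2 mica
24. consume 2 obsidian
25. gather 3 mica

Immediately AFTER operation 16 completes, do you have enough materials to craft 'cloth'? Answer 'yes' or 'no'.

Answer: yes

Derivation:
After 1 (gather 8 obsidian): obsidian=8
After 2 (craft cloth): cloth=1 obsidian=6
After 3 (gather 3 cobalt): cloth=1 cobalt=3 obsidian=6
After 4 (craft hinge): cloth=1 cobalt=2 hinge=1 obsidian=6
After 5 (gather 4 obsidian): cloth=1 cobalt=2 hinge=1 obsidian=10
After 6 (consume 1 hinge): cloth=1 cobalt=2 obsidian=10
After 7 (gather 6 mica): cloth=1 cobalt=2 mica=6 obsidian=10
After 8 (craft parchment): cloth=1 cobalt=2 mica=4 obsidian=10 parchment=1
After 9 (craft hinge): cloth=1 cobalt=1 hinge=1 mica=4 obsidian=10 parchment=1
After 10 (craft cloth): cloth=2 cobalt=1 hinge=1 mica=4 obsidian=8 parchment=1
After 11 (craft hinge): cloth=2 hinge=2 mica=4 obsidian=8 parchment=1
After 12 (craft cloth): cloth=3 hinge=2 mica=4 obsidian=6 parchment=1
After 13 (craft parchment): cloth=3 hinge=2 mica=2 obsidian=6 parchment=2
After 14 (craft cloth): cloth=4 hinge=2 mica=2 obsidian=4 parchment=2
After 15 (craft parchment): cloth=4 hinge=2 obsidian=4 parchment=3
After 16 (craft cloth): cloth=5 hinge=2 obsidian=2 parchment=3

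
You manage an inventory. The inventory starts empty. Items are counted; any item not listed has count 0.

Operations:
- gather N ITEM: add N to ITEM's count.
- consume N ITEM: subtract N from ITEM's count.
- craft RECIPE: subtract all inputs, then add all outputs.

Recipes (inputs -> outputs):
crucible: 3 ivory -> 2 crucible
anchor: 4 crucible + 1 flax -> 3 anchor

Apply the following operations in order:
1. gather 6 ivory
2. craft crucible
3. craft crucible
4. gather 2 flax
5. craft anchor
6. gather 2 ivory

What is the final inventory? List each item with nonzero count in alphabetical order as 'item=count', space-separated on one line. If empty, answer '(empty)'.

After 1 (gather 6 ivory): ivory=6
After 2 (craft crucible): crucible=2 ivory=3
After 3 (craft crucible): crucible=4
After 4 (gather 2 flax): crucible=4 flax=2
After 5 (craft anchor): anchor=3 flax=1
After 6 (gather 2 ivory): anchor=3 flax=1 ivory=2

Answer: anchor=3 flax=1 ivory=2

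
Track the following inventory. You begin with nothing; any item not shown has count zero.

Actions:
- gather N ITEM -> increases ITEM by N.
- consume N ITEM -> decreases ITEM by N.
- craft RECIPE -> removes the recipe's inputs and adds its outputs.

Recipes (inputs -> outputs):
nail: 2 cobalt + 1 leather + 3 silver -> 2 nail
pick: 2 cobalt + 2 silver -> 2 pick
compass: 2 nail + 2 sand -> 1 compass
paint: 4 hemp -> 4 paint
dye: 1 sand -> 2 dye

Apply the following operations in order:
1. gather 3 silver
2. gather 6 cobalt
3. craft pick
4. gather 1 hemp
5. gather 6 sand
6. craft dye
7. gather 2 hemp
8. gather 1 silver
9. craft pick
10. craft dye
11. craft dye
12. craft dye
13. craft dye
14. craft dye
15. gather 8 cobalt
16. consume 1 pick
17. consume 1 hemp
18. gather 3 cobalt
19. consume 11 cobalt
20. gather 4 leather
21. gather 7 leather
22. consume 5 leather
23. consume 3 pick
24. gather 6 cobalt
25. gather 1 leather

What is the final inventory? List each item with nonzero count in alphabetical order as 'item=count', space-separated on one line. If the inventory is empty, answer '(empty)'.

After 1 (gather 3 silver): silver=3
After 2 (gather 6 cobalt): cobalt=6 silver=3
After 3 (craft pick): cobalt=4 pick=2 silver=1
After 4 (gather 1 hemp): cobalt=4 hemp=1 pick=2 silver=1
After 5 (gather 6 sand): cobalt=4 hemp=1 pick=2 sand=6 silver=1
After 6 (craft dye): cobalt=4 dye=2 hemp=1 pick=2 sand=5 silver=1
After 7 (gather 2 hemp): cobalt=4 dye=2 hemp=3 pick=2 sand=5 silver=1
After 8 (gather 1 silver): cobalt=4 dye=2 hemp=3 pick=2 sand=5 silver=2
After 9 (craft pick): cobalt=2 dye=2 hemp=3 pick=4 sand=5
After 10 (craft dye): cobalt=2 dye=4 hemp=3 pick=4 sand=4
After 11 (craft dye): cobalt=2 dye=6 hemp=3 pick=4 sand=3
After 12 (craft dye): cobalt=2 dye=8 hemp=3 pick=4 sand=2
After 13 (craft dye): cobalt=2 dye=10 hemp=3 pick=4 sand=1
After 14 (craft dye): cobalt=2 dye=12 hemp=3 pick=4
After 15 (gather 8 cobalt): cobalt=10 dye=12 hemp=3 pick=4
After 16 (consume 1 pick): cobalt=10 dye=12 hemp=3 pick=3
After 17 (consume 1 hemp): cobalt=10 dye=12 hemp=2 pick=3
After 18 (gather 3 cobalt): cobalt=13 dye=12 hemp=2 pick=3
After 19 (consume 11 cobalt): cobalt=2 dye=12 hemp=2 pick=3
After 20 (gather 4 leather): cobalt=2 dye=12 hemp=2 leather=4 pick=3
After 21 (gather 7 leather): cobalt=2 dye=12 hemp=2 leather=11 pick=3
After 22 (consume 5 leather): cobalt=2 dye=12 hemp=2 leather=6 pick=3
After 23 (consume 3 pick): cobalt=2 dye=12 hemp=2 leather=6
After 24 (gather 6 cobalt): cobalt=8 dye=12 hemp=2 leather=6
After 25 (gather 1 leather): cobalt=8 dye=12 hemp=2 leather=7

Answer: cobalt=8 dye=12 hemp=2 leather=7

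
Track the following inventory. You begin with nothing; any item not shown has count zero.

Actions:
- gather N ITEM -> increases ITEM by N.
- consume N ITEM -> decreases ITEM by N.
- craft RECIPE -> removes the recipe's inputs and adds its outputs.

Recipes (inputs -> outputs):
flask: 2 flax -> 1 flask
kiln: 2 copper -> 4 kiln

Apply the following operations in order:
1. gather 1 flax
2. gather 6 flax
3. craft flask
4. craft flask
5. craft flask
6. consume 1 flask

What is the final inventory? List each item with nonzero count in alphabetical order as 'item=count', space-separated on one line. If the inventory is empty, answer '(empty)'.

Answer: flask=2 flax=1

Derivation:
After 1 (gather 1 flax): flax=1
After 2 (gather 6 flax): flax=7
After 3 (craft flask): flask=1 flax=5
After 4 (craft flask): flask=2 flax=3
After 5 (craft flask): flask=3 flax=1
After 6 (consume 1 flask): flask=2 flax=1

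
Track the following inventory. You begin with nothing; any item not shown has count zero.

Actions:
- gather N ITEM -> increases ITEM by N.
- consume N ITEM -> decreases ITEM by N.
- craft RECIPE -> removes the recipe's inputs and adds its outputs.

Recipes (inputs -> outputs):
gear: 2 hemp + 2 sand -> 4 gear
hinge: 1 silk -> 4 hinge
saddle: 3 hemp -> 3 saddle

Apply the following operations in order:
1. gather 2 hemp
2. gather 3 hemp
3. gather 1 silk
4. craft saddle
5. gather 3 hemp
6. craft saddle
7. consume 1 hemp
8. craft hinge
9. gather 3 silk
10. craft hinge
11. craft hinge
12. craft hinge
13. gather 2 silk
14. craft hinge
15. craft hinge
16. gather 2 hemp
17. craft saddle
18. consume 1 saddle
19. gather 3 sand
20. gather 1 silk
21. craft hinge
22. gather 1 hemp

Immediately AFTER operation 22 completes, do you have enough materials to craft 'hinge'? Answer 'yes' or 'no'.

After 1 (gather 2 hemp): hemp=2
After 2 (gather 3 hemp): hemp=5
After 3 (gather 1 silk): hemp=5 silk=1
After 4 (craft saddle): hemp=2 saddle=3 silk=1
After 5 (gather 3 hemp): hemp=5 saddle=3 silk=1
After 6 (craft saddle): hemp=2 saddle=6 silk=1
After 7 (consume 1 hemp): hemp=1 saddle=6 silk=1
After 8 (craft hinge): hemp=1 hinge=4 saddle=6
After 9 (gather 3 silk): hemp=1 hinge=4 saddle=6 silk=3
After 10 (craft hinge): hemp=1 hinge=8 saddle=6 silk=2
After 11 (craft hinge): hemp=1 hinge=12 saddle=6 silk=1
After 12 (craft hinge): hemp=1 hinge=16 saddle=6
After 13 (gather 2 silk): hemp=1 hinge=16 saddle=6 silk=2
After 14 (craft hinge): hemp=1 hinge=20 saddle=6 silk=1
After 15 (craft hinge): hemp=1 hinge=24 saddle=6
After 16 (gather 2 hemp): hemp=3 hinge=24 saddle=6
After 17 (craft saddle): hinge=24 saddle=9
After 18 (consume 1 saddle): hinge=24 saddle=8
After 19 (gather 3 sand): hinge=24 saddle=8 sand=3
After 20 (gather 1 silk): hinge=24 saddle=8 sand=3 silk=1
After 21 (craft hinge): hinge=28 saddle=8 sand=3
After 22 (gather 1 hemp): hemp=1 hinge=28 saddle=8 sand=3

Answer: no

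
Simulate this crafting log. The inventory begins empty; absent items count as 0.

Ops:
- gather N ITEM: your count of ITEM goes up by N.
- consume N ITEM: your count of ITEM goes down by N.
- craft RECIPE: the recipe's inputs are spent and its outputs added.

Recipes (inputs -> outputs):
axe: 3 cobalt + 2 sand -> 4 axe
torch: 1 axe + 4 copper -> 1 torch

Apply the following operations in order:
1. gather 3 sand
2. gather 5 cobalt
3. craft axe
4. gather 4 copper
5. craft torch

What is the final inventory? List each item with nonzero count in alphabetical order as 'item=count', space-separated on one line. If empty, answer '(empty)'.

Answer: axe=3 cobalt=2 sand=1 torch=1

Derivation:
After 1 (gather 3 sand): sand=3
After 2 (gather 5 cobalt): cobalt=5 sand=3
After 3 (craft axe): axe=4 cobalt=2 sand=1
After 4 (gather 4 copper): axe=4 cobalt=2 copper=4 sand=1
After 5 (craft torch): axe=3 cobalt=2 sand=1 torch=1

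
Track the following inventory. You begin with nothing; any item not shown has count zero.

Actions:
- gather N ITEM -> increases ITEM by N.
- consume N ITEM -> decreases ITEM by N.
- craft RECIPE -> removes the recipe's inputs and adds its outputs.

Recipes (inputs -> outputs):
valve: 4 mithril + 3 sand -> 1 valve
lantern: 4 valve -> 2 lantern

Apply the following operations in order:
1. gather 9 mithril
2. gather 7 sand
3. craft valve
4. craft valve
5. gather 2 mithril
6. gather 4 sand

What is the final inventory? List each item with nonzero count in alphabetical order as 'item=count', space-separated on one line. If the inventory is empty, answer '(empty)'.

Answer: mithril=3 sand=5 valve=2

Derivation:
After 1 (gather 9 mithril): mithril=9
After 2 (gather 7 sand): mithril=9 sand=7
After 3 (craft valve): mithril=5 sand=4 valve=1
After 4 (craft valve): mithril=1 sand=1 valve=2
After 5 (gather 2 mithril): mithril=3 sand=1 valve=2
After 6 (gather 4 sand): mithril=3 sand=5 valve=2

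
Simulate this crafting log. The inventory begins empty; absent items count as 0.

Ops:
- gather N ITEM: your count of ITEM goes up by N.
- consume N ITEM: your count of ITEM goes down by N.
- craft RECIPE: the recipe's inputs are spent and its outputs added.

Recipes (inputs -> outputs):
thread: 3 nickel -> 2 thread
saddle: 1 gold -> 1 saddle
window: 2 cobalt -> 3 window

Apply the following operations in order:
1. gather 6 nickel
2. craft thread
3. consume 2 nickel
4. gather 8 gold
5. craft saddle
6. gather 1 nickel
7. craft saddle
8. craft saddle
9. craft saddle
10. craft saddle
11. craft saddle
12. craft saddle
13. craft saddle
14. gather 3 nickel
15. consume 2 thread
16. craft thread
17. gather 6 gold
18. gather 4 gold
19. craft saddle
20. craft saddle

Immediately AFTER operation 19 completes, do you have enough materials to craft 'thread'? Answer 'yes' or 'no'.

After 1 (gather 6 nickel): nickel=6
After 2 (craft thread): nickel=3 thread=2
After 3 (consume 2 nickel): nickel=1 thread=2
After 4 (gather 8 gold): gold=8 nickel=1 thread=2
After 5 (craft saddle): gold=7 nickel=1 saddle=1 thread=2
After 6 (gather 1 nickel): gold=7 nickel=2 saddle=1 thread=2
After 7 (craft saddle): gold=6 nickel=2 saddle=2 thread=2
After 8 (craft saddle): gold=5 nickel=2 saddle=3 thread=2
After 9 (craft saddle): gold=4 nickel=2 saddle=4 thread=2
After 10 (craft saddle): gold=3 nickel=2 saddle=5 thread=2
After 11 (craft saddle): gold=2 nickel=2 saddle=6 thread=2
After 12 (craft saddle): gold=1 nickel=2 saddle=7 thread=2
After 13 (craft saddle): nickel=2 saddle=8 thread=2
After 14 (gather 3 nickel): nickel=5 saddle=8 thread=2
After 15 (consume 2 thread): nickel=5 saddle=8
After 16 (craft thread): nickel=2 saddle=8 thread=2
After 17 (gather 6 gold): gold=6 nickel=2 saddle=8 thread=2
After 18 (gather 4 gold): gold=10 nickel=2 saddle=8 thread=2
After 19 (craft saddle): gold=9 nickel=2 saddle=9 thread=2

Answer: no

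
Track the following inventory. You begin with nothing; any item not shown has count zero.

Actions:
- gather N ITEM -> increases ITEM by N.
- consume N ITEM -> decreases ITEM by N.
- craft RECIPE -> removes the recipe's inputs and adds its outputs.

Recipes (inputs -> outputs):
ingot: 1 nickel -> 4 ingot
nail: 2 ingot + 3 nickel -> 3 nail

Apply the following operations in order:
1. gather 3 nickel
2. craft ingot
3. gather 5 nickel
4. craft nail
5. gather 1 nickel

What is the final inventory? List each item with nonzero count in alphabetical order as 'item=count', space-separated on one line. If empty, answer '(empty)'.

After 1 (gather 3 nickel): nickel=3
After 2 (craft ingot): ingot=4 nickel=2
After 3 (gather 5 nickel): ingot=4 nickel=7
After 4 (craft nail): ingot=2 nail=3 nickel=4
After 5 (gather 1 nickel): ingot=2 nail=3 nickel=5

Answer: ingot=2 nail=3 nickel=5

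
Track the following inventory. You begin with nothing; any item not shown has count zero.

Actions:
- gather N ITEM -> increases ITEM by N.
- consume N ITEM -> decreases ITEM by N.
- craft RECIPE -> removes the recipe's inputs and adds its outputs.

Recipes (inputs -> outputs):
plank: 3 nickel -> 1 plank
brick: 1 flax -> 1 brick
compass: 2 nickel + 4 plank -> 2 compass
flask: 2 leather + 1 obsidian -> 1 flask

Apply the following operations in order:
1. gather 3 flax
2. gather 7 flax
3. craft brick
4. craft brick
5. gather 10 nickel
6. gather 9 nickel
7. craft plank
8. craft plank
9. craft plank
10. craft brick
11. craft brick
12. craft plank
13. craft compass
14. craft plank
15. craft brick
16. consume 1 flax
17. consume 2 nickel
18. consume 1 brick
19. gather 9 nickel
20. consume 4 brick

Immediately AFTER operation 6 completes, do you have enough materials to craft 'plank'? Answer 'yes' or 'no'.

After 1 (gather 3 flax): flax=3
After 2 (gather 7 flax): flax=10
After 3 (craft brick): brick=1 flax=9
After 4 (craft brick): brick=2 flax=8
After 5 (gather 10 nickel): brick=2 flax=8 nickel=10
After 6 (gather 9 nickel): brick=2 flax=8 nickel=19

Answer: yes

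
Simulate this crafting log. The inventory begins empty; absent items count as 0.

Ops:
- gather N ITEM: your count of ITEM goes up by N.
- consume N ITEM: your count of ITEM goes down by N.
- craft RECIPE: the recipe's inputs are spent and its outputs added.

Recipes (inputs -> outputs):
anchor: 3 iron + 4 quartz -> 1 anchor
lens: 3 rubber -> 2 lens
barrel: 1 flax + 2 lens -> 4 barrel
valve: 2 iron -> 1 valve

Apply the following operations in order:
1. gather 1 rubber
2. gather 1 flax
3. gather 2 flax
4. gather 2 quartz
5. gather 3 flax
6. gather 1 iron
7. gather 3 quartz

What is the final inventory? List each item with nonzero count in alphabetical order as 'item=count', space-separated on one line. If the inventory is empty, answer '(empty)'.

After 1 (gather 1 rubber): rubber=1
After 2 (gather 1 flax): flax=1 rubber=1
After 3 (gather 2 flax): flax=3 rubber=1
After 4 (gather 2 quartz): flax=3 quartz=2 rubber=1
After 5 (gather 3 flax): flax=6 quartz=2 rubber=1
After 6 (gather 1 iron): flax=6 iron=1 quartz=2 rubber=1
After 7 (gather 3 quartz): flax=6 iron=1 quartz=5 rubber=1

Answer: flax=6 iron=1 quartz=5 rubber=1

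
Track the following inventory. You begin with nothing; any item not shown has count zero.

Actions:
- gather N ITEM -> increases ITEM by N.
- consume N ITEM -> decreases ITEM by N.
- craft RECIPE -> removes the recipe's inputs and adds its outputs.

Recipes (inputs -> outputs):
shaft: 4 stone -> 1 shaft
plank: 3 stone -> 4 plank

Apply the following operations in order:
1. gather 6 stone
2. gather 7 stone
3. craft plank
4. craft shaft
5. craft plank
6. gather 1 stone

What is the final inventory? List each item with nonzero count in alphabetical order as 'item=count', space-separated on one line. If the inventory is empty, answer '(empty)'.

After 1 (gather 6 stone): stone=6
After 2 (gather 7 stone): stone=13
After 3 (craft plank): plank=4 stone=10
After 4 (craft shaft): plank=4 shaft=1 stone=6
After 5 (craft plank): plank=8 shaft=1 stone=3
After 6 (gather 1 stone): plank=8 shaft=1 stone=4

Answer: plank=8 shaft=1 stone=4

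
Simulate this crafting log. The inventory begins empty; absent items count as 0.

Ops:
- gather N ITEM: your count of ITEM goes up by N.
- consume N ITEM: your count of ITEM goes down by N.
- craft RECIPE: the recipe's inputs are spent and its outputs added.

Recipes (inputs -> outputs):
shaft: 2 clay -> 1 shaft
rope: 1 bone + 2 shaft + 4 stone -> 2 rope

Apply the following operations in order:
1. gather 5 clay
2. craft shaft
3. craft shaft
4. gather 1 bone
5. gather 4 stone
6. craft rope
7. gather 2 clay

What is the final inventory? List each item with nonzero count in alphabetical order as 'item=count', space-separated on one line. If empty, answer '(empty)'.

Answer: clay=3 rope=2

Derivation:
After 1 (gather 5 clay): clay=5
After 2 (craft shaft): clay=3 shaft=1
After 3 (craft shaft): clay=1 shaft=2
After 4 (gather 1 bone): bone=1 clay=1 shaft=2
After 5 (gather 4 stone): bone=1 clay=1 shaft=2 stone=4
After 6 (craft rope): clay=1 rope=2
After 7 (gather 2 clay): clay=3 rope=2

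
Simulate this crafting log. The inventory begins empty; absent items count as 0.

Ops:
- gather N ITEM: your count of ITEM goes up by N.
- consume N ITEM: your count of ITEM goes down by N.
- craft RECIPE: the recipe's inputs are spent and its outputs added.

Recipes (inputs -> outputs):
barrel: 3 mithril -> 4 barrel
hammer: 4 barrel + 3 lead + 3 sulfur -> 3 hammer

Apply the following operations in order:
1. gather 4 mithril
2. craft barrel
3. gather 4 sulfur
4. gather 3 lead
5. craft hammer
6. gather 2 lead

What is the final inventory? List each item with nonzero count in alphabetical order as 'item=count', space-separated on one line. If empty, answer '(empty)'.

After 1 (gather 4 mithril): mithril=4
After 2 (craft barrel): barrel=4 mithril=1
After 3 (gather 4 sulfur): barrel=4 mithril=1 sulfur=4
After 4 (gather 3 lead): barrel=4 lead=3 mithril=1 sulfur=4
After 5 (craft hammer): hammer=3 mithril=1 sulfur=1
After 6 (gather 2 lead): hammer=3 lead=2 mithril=1 sulfur=1

Answer: hammer=3 lead=2 mithril=1 sulfur=1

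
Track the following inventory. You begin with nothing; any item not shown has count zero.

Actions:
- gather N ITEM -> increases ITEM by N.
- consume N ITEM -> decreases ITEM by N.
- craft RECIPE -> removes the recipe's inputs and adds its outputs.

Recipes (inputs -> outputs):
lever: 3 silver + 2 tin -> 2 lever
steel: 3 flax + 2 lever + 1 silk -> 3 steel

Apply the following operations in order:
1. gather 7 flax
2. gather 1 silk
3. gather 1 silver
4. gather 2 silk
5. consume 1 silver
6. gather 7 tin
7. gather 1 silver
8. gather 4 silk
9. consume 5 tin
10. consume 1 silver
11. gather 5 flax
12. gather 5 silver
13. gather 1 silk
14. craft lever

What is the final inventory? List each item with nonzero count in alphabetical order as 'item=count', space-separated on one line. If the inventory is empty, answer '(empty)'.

After 1 (gather 7 flax): flax=7
After 2 (gather 1 silk): flax=7 silk=1
After 3 (gather 1 silver): flax=7 silk=1 silver=1
After 4 (gather 2 silk): flax=7 silk=3 silver=1
After 5 (consume 1 silver): flax=7 silk=3
After 6 (gather 7 tin): flax=7 silk=3 tin=7
After 7 (gather 1 silver): flax=7 silk=3 silver=1 tin=7
After 8 (gather 4 silk): flax=7 silk=7 silver=1 tin=7
After 9 (consume 5 tin): flax=7 silk=7 silver=1 tin=2
After 10 (consume 1 silver): flax=7 silk=7 tin=2
After 11 (gather 5 flax): flax=12 silk=7 tin=2
After 12 (gather 5 silver): flax=12 silk=7 silver=5 tin=2
After 13 (gather 1 silk): flax=12 silk=8 silver=5 tin=2
After 14 (craft lever): flax=12 lever=2 silk=8 silver=2

Answer: flax=12 lever=2 silk=8 silver=2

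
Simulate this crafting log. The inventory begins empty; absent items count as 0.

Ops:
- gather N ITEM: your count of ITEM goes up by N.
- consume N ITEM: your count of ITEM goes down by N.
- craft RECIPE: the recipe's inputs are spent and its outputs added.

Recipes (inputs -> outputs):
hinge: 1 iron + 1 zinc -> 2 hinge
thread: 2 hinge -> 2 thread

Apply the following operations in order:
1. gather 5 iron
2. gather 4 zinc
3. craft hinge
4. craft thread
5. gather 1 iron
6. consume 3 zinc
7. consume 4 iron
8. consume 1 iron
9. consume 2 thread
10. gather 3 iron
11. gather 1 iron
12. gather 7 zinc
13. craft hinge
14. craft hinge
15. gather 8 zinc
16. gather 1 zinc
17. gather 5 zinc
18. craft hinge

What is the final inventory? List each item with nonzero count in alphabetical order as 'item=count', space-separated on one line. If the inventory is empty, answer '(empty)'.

After 1 (gather 5 iron): iron=5
After 2 (gather 4 zinc): iron=5 zinc=4
After 3 (craft hinge): hinge=2 iron=4 zinc=3
After 4 (craft thread): iron=4 thread=2 zinc=3
After 5 (gather 1 iron): iron=5 thread=2 zinc=3
After 6 (consume 3 zinc): iron=5 thread=2
After 7 (consume 4 iron): iron=1 thread=2
After 8 (consume 1 iron): thread=2
After 9 (consume 2 thread): (empty)
After 10 (gather 3 iron): iron=3
After 11 (gather 1 iron): iron=4
After 12 (gather 7 zinc): iron=4 zinc=7
After 13 (craft hinge): hinge=2 iron=3 zinc=6
After 14 (craft hinge): hinge=4 iron=2 zinc=5
After 15 (gather 8 zinc): hinge=4 iron=2 zinc=13
After 16 (gather 1 zinc): hinge=4 iron=2 zinc=14
After 17 (gather 5 zinc): hinge=4 iron=2 zinc=19
After 18 (craft hinge): hinge=6 iron=1 zinc=18

Answer: hinge=6 iron=1 zinc=18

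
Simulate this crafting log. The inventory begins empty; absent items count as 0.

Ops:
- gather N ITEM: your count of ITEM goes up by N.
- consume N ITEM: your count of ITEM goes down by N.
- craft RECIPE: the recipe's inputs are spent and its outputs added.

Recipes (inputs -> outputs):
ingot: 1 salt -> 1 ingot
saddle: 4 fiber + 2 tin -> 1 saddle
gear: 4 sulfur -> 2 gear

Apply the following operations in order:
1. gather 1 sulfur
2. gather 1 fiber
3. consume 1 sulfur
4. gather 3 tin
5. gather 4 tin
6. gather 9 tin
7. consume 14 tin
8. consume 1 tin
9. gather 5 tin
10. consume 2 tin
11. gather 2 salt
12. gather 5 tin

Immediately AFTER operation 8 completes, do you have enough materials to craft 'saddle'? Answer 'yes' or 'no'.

After 1 (gather 1 sulfur): sulfur=1
After 2 (gather 1 fiber): fiber=1 sulfur=1
After 3 (consume 1 sulfur): fiber=1
After 4 (gather 3 tin): fiber=1 tin=3
After 5 (gather 4 tin): fiber=1 tin=7
After 6 (gather 9 tin): fiber=1 tin=16
After 7 (consume 14 tin): fiber=1 tin=2
After 8 (consume 1 tin): fiber=1 tin=1

Answer: no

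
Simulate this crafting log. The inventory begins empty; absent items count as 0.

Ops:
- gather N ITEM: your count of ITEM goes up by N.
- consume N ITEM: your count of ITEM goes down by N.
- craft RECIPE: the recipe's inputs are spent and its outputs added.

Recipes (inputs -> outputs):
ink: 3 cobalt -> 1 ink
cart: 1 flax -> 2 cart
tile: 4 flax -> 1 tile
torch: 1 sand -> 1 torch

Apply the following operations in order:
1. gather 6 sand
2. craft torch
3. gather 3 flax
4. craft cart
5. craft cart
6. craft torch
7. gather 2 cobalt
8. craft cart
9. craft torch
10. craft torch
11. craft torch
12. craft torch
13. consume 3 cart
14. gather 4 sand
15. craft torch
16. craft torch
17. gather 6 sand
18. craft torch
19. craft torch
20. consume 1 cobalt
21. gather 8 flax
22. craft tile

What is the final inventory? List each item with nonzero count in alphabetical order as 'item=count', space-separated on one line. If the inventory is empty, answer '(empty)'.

Answer: cart=3 cobalt=1 flax=4 sand=6 tile=1 torch=10

Derivation:
After 1 (gather 6 sand): sand=6
After 2 (craft torch): sand=5 torch=1
After 3 (gather 3 flax): flax=3 sand=5 torch=1
After 4 (craft cart): cart=2 flax=2 sand=5 torch=1
After 5 (craft cart): cart=4 flax=1 sand=5 torch=1
After 6 (craft torch): cart=4 flax=1 sand=4 torch=2
After 7 (gather 2 cobalt): cart=4 cobalt=2 flax=1 sand=4 torch=2
After 8 (craft cart): cart=6 cobalt=2 sand=4 torch=2
After 9 (craft torch): cart=6 cobalt=2 sand=3 torch=3
After 10 (craft torch): cart=6 cobalt=2 sand=2 torch=4
After 11 (craft torch): cart=6 cobalt=2 sand=1 torch=5
After 12 (craft torch): cart=6 cobalt=2 torch=6
After 13 (consume 3 cart): cart=3 cobalt=2 torch=6
After 14 (gather 4 sand): cart=3 cobalt=2 sand=4 torch=6
After 15 (craft torch): cart=3 cobalt=2 sand=3 torch=7
After 16 (craft torch): cart=3 cobalt=2 sand=2 torch=8
After 17 (gather 6 sand): cart=3 cobalt=2 sand=8 torch=8
After 18 (craft torch): cart=3 cobalt=2 sand=7 torch=9
After 19 (craft torch): cart=3 cobalt=2 sand=6 torch=10
After 20 (consume 1 cobalt): cart=3 cobalt=1 sand=6 torch=10
After 21 (gather 8 flax): cart=3 cobalt=1 flax=8 sand=6 torch=10
After 22 (craft tile): cart=3 cobalt=1 flax=4 sand=6 tile=1 torch=10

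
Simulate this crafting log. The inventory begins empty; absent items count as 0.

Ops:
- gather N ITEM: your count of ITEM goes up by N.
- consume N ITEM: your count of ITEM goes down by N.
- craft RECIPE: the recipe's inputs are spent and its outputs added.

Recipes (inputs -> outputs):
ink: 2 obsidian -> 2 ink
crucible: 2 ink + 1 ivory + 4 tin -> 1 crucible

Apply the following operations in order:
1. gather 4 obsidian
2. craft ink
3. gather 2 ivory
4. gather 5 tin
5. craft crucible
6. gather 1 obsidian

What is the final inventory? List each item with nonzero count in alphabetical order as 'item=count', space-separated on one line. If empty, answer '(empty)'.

Answer: crucible=1 ivory=1 obsidian=3 tin=1

Derivation:
After 1 (gather 4 obsidian): obsidian=4
After 2 (craft ink): ink=2 obsidian=2
After 3 (gather 2 ivory): ink=2 ivory=2 obsidian=2
After 4 (gather 5 tin): ink=2 ivory=2 obsidian=2 tin=5
After 5 (craft crucible): crucible=1 ivory=1 obsidian=2 tin=1
After 6 (gather 1 obsidian): crucible=1 ivory=1 obsidian=3 tin=1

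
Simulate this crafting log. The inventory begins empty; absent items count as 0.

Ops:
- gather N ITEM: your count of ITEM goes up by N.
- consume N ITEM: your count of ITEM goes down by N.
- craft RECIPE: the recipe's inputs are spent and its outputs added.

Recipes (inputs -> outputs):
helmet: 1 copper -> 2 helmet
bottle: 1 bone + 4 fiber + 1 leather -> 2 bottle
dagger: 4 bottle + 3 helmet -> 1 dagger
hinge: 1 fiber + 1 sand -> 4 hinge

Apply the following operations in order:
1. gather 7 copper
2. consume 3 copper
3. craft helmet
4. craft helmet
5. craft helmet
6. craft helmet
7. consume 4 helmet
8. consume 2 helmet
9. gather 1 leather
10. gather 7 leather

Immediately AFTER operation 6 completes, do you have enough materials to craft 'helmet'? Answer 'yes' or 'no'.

Answer: no

Derivation:
After 1 (gather 7 copper): copper=7
After 2 (consume 3 copper): copper=4
After 3 (craft helmet): copper=3 helmet=2
After 4 (craft helmet): copper=2 helmet=4
After 5 (craft helmet): copper=1 helmet=6
After 6 (craft helmet): helmet=8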